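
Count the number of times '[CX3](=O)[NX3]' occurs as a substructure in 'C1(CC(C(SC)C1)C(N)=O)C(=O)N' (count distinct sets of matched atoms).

[CX3](=O)[NX3] is the SMARTS for an amide: a carbonyl carbon bonded to a trivalent nitrogen.
The molecule carries 2 separate instances of a primary amide (-C(=O)NH2) meeting every constraint; each maps to a distinct set of atoms, giving 2 matches.

2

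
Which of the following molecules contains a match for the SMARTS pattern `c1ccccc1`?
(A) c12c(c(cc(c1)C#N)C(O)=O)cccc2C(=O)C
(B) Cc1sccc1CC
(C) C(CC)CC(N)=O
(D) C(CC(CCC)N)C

c1ccccc1 describes six aromatic carbons in a ring (a benzene ring).
(A) contains the required atom environment, so the pattern matches.
(B) has a methyl group (-CH3) but no six-membered all-carbon aromatic ring is present.
(C) has a methyl group (-CH3) but no six-membered all-carbon aromatic ring is present.
(D) has a methyl group (-CH3) but no six-membered all-carbon aromatic ring is present.
So the answer is (A).

A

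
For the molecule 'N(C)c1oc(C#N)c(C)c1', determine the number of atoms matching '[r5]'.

5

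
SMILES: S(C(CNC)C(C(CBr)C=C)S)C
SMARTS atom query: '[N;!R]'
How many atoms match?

1

The query [N;!R] means: aliphatic nitrogen not in a ring.
Check the 13 heavy atoms by environment: 9× C (acyclic) → no; 2× S (acyclic) → no; 1× N (acyclic) → match; 1× Br (acyclic) → no.
That gives 1 matching atom.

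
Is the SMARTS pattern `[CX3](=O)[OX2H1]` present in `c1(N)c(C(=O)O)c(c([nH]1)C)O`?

The pattern [CX3](=O)[OX2H1] describes an sp2 carbon double-bonded to O and single-bonded to an -OH oxygen — a carboxylic acid.
The molecule carries a carboxylic acid group (-C(=O)OH), whose atoms satisfy every constraint of the query, so the pattern matches.

Yes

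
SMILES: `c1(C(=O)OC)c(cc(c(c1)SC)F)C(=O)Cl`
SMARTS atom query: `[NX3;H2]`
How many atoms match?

The query [NX3;H2] means: aliphatic N with 3 total connections, two of them H — an -NH2 nitrogen (amine or amide).
Check the 16 heavy atoms by environment: 2× c (aromatic, H1, X3) → no; 4× c (aromatic, H0, X3) → no; 1× F (H0, X1) → no; 2× C (H0, X3) → no; 2× O (H0, X1) → no; 1× Cl (H0, X1) → no; 1× O (H0, X2) → no; 2× C (H3, X4) → no; 1× S (H0, X2) → no.
No environment satisfies the query, so 0 matching atoms.

0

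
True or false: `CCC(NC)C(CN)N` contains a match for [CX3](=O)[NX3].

The pattern [CX3](=O)[NX3] describes a carbonyl carbon bonded to a trivalent nitrogen — an amide.
The closest candidate here is a primary amino group (-NH2), but the -NH2 is not attached to a carbonyl carbon. No other fragment satisfies the full query, so there is no match.

False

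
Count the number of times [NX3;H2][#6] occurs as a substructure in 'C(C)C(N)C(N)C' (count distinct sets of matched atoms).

2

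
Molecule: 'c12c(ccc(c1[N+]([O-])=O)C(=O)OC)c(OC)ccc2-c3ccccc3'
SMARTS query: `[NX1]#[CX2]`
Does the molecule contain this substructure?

No

The pattern [NX1]#[CX2] describes a nitrogen triple-bonded to a two-connected carbon — a nitrile.
The closest candidate here is a nitro group (-[N+](=O)[O-]), but there is no C#N triple bond. No other fragment satisfies the full query, so there is no match.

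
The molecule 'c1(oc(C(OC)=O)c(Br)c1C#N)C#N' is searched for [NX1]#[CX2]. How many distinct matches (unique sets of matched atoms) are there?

[NX1]#[CX2] is the SMARTS for a nitrile: a nitrogen triple-bonded to a two-connected carbon.
The molecule carries 2 separate instances of a nitrile (-C#N) meeting every constraint; each maps to a distinct set of atoms, giving 2 matches.

2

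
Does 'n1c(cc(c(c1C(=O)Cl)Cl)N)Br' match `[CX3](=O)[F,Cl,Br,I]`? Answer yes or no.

Yes

The pattern [CX3](=O)[F,Cl,Br,I] describes a carbonyl carbon bonded to a halogen — an acyl halide.
The molecule carries an acyl chloride (-C(=O)Cl), whose atoms satisfy every constraint of the query, so the pattern matches.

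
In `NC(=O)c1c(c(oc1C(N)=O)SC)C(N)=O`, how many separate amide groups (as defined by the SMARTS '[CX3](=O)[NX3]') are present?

3

[CX3](=O)[NX3] is the SMARTS for an amide: a carbonyl carbon bonded to a trivalent nitrogen.
The molecule carries 3 separate instances of a primary amide (-C(=O)NH2) meeting every constraint; each maps to a distinct set of atoms, giving 3 matches.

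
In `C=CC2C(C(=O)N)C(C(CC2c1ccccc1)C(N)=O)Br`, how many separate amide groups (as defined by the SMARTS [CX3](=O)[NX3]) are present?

[CX3](=O)[NX3] is the SMARTS for an amide: a carbonyl carbon bonded to a trivalent nitrogen.
The molecule carries 2 separate instances of a primary amide (-C(=O)NH2) meeting every constraint; each maps to a distinct set of atoms, giving 2 matches.

2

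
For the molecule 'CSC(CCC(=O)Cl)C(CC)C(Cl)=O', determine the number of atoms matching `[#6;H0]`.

The query [#6;H0] means: any carbon with no attached hydrogen.
Check the 14 heavy atoms by environment: 3× C (H2) → no; 2× C (H1) → no; 1× S (H0) → no; 2× C (H3) → no; 2× C (H0) → match; 2× O (H0) → no; 2× Cl (H0) → no.
That gives 2 matching atoms.

2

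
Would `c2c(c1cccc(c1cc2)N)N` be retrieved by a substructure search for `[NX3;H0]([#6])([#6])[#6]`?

The pattern [NX3;H0]([#6])([#6])[#6] describes a trivalent nitrogen with no H, bonded to three carbons — a tertiary amine.
The closest candidate here is a primary amino group (-NH2), but the nitrogen has H2, not H0 with three carbons. No other fragment satisfies the full query, so there is no match.

No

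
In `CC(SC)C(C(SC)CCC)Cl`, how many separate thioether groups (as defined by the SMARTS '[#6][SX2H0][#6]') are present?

2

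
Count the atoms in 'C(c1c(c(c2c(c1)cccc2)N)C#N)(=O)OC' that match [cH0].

5

Check the 17 heavy atoms by environment: 5× c (aromatic, H0) → match; 5× c (aromatic, H1) → no; 2× C (H0) → no; 2× O (H0) → no; 1× C (H3) → no; 1× N (H0) → no; 1× N (H2) → no.
That gives 5 matching atoms.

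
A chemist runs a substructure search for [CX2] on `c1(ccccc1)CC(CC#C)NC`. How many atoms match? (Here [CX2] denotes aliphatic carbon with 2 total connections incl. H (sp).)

The query [CX2] means: C with X2: aliphatic carbon with exactly 2 total connections.
Check the 13 heavy atoms by environment: 4× C (X4) → no; 6× c (aromatic, X3) → no; 1× N (X3) → no; 2× C (X2) → match.
That gives 2 matching atoms.

2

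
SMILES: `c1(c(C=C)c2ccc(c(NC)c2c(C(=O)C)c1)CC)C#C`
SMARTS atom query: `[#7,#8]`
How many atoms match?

2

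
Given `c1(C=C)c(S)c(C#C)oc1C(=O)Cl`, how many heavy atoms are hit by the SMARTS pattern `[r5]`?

The query [r5] means: r5 matches atoms in a five-membered ring.
Check the 13 heavy atoms by environment: 1× o (aromatic, in 5-ring) → match; 4× c (aromatic, in 5-ring) → match; 5× C (acyclic) → no; 1× S (acyclic) → no; 1× O (acyclic) → no; 1× Cl (acyclic) → no.
Summing the matching environments: 1 + 4 = 5 matching atoms.

5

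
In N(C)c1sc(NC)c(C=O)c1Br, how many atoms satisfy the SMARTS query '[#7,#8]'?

3

The query [#7,#8] means: nitrogen or oxygen (comma = OR).
Check the 12 heavy atoms by environment: 1× s (aromatic) → no; 4× c (aromatic) → no; 3× C → no; 1× O → match; 2× N → match; 1× Br → no.
Summing the matching environments: 1 + 2 = 3 matching atoms.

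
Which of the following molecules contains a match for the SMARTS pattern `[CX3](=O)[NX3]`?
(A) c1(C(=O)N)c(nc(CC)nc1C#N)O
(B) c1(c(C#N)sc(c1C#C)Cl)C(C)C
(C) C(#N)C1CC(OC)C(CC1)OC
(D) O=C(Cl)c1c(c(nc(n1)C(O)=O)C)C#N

A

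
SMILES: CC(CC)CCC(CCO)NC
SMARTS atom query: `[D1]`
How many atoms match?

The query [D1] means: atom with exactly one heavy-atom neighbour (degree 1).
Check the 12 heavy atoms by environment: 3× C (D1) → match; 2× C (D3) → no; 5× C (D2) → no; 1× O (D1) → match; 1× N (D2) → no.
Summing the matching environments: 3 + 1 = 4 matching atoms.

4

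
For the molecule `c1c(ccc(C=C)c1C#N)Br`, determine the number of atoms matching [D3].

3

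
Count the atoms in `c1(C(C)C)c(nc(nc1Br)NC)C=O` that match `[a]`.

6

The query [a] means: a matches any aromatic atom.
Check the 14 heavy atoms by environment: 2× n (aromatic) → match; 4× c (aromatic) → match; 5× C → no; 1× Br → no; 1× N → no; 1× O → no.
Summing the matching environments: 2 + 4 = 6 matching atoms.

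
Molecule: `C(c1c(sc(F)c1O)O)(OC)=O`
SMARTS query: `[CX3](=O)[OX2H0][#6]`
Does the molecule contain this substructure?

The pattern [CX3](=O)[OX2H0][#6] describes a carbonyl carbon bonded to an oxygen that is itself bonded to carbon (no H on that O) — an ester.
The molecule carries a methyl-ester group (-C(=O)OCH3), whose atoms satisfy every constraint of the query, so the pattern matches.

Yes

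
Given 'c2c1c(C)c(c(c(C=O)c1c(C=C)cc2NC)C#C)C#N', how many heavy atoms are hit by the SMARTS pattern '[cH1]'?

The query [cH1] means: aromatic carbon bearing exactly one hydrogen.
Check the 21 heavy atoms by environment: 8× c (aromatic, H0) → no; 2× c (aromatic, H1) → match; 2× C (H0) → no; 1× N (H0) → no; 1× N (H1) → no; 2× C (H3) → no; 3× C (H1) → no; 1× O (H0) → no; 1× C (H2) → no.
That gives 2 matching atoms.

2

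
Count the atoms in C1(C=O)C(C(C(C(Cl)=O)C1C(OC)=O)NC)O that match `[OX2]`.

2

The query [OX2] means: aliphatic oxygen with two total connections — ether, hydroxyl, or ester single-bond O.
Check the 17 heavy atoms by environment: 7× C (X4) → no; 3× C (X3) → no; 3× O (X1) → no; 2× O (X2) → match; 1× N (X3) → no; 1× Cl (X1) → no.
That gives 2 matching atoms.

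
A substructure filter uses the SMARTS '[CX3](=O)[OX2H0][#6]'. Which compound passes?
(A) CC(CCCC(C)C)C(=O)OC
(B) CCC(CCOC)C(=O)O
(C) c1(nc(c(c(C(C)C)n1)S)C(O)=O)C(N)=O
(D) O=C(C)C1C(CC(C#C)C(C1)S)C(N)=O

A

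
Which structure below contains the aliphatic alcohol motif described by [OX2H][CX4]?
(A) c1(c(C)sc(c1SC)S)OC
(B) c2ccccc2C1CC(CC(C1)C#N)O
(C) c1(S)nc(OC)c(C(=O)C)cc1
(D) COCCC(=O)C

B

[OX2H][CX4] describes a hydroxyl oxygen bound to an sp3 (X4) carbon (an aliphatic alcohol).
(A) has a methoxy ether (-OCH3) but the oxygen has H0 (ether), not H1.
(B) contains a hydroxyl group (-OH), which satisfies every atom and bond constraint.
(C) has a methoxy ether (-OCH3) but the oxygen has H0 (ether), not H1.
(D) has a methoxy ether (-OCH3) but the oxygen has H0 (ether), not H1.
So the answer is (B).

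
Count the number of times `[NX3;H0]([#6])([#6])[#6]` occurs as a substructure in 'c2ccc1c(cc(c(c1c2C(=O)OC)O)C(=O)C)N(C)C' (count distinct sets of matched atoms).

[NX3;H0]([#6])([#6])[#6] is the SMARTS for a tertiary amine: a trivalent nitrogen with no H, bonded to three carbons.
Exactly one fragment in the molecule meets all constraints, giving 1 match.

1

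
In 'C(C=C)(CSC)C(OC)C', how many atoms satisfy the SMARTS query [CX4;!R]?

6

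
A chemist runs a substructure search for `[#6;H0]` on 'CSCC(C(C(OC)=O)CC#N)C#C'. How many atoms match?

3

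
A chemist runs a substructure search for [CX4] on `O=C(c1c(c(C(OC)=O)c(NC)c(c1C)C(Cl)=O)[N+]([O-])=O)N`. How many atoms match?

3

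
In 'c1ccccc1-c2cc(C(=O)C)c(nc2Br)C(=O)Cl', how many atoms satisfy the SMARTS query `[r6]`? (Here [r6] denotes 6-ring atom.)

12

Check the 19 heavy atoms by environment: 1× n (aromatic, in 6-ring) → match; 11× c (aromatic, in 6-ring) → match; 1× Br (acyclic) → no; 3× C (acyclic) → no; 2× O (acyclic) → no; 1× Cl (acyclic) → no.
Summing the matching environments: 1 + 11 = 12 matching atoms.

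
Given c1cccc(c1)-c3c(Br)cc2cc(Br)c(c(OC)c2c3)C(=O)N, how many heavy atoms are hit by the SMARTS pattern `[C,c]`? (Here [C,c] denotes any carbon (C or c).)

18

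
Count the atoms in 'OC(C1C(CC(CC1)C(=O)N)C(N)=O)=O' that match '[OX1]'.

3

The query [OX1] means: aliphatic oxygen with one total connection — typically a carbonyl =O or an oxide.
Check the 15 heavy atoms by environment: 6× C (X4) → no; 3× C (X3) → no; 3× O (X1) → match; 1× O (X2) → no; 2× N (X3) → no.
That gives 3 matching atoms.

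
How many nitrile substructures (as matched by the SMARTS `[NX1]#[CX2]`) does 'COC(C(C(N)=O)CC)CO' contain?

0

[NX1]#[CX2] is the SMARTS for a nitrile: a nitrogen triple-bonded to a two-connected carbon.
The molecule has a primary amide (-C(=O)NH2), but the nitrogen is NX3, not NX1; nothing else fits, so there are 0 matches.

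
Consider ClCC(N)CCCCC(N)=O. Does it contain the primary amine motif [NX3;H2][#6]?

Yes

The pattern [NX3;H2][#6] describes a trivalent nitrogen with two H attached to carbon — a primary amine.
The molecule carries a primary amino group (-NH2), whose atoms satisfy every constraint of the query, so the pattern matches.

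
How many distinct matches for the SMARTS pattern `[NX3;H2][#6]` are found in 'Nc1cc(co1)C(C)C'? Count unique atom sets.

1

[NX3;H2][#6] is the SMARTS for a primary amine: a trivalent nitrogen with two H attached to carbon.
Exactly one fragment in the molecule meets all constraints, giving 1 match.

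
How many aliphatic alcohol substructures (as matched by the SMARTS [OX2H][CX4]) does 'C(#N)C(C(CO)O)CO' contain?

3

[OX2H][CX4] is the SMARTS for an aliphatic alcohol: a hydroxyl oxygen bound to an sp3 (X4) carbon.
The molecule carries 3 separate instances of a hydroxyl group (-OH) meeting every constraint; each maps to a distinct set of atoms, giving 3 matches.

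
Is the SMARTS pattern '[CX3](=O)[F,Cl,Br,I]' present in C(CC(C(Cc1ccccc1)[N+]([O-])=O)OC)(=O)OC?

No

The pattern [CX3](=O)[F,Cl,Br,I] describes a carbonyl carbon bonded to a halogen — an acyl halide.
The closest candidate here is a methyl-ester group (-C(=O)OCH3), but the carbonyl is bonded to -O-C, not to a halogen. No other fragment satisfies the full query, so there is no match.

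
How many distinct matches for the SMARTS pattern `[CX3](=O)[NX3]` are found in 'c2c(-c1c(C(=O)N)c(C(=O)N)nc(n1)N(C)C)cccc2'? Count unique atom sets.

2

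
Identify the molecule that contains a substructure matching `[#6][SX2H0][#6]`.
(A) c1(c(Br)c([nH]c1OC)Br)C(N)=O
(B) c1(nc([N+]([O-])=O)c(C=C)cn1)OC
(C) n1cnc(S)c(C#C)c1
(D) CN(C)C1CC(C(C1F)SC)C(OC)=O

D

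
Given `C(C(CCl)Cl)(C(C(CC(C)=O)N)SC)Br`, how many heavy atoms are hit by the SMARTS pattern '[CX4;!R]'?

The query [CX4;!R] means: aliphatic carbon with four total connections, not in a ring.
Check the 15 heavy atoms by environment: 8× C (X4, acyclic) → match; 2× Cl (X1, acyclic) → no; 1× S (X2, acyclic) → no; 1× N (X3, acyclic) → no; 1× Br (X1, acyclic) → no; 1× C (X3, acyclic) → no; 1× O (X1, acyclic) → no.
That gives 8 matching atoms.

8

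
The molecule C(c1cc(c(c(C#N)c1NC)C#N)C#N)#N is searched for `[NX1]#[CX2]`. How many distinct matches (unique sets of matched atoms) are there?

[NX1]#[CX2] is the SMARTS for a nitrile: a nitrogen triple-bonded to a two-connected carbon.
The molecule carries 4 separate instances of a nitrile (-C#N) meeting every constraint; each maps to a distinct set of atoms, giving 4 matches.

4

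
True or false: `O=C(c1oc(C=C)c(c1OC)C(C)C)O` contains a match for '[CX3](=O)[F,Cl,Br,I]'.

False

The pattern [CX3](=O)[F,Cl,Br,I] describes a carbonyl carbon bonded to a halogen — an acyl halide.
The closest candidate here is a carboxylic acid group (-C(=O)OH), but the carbonyl is bonded to -OH, not to a halogen. No other fragment satisfies the full query, so there is no match.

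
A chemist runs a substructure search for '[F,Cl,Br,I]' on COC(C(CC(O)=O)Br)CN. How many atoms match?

The query [F,Cl,Br,I] means: comma = OR; matches any of F, Cl, Br, I.
Check the 11 heavy atoms by environment: 6× C → no; 1× N → no; 3× O → no; 1× Br → match.
That gives 1 matching atom.

1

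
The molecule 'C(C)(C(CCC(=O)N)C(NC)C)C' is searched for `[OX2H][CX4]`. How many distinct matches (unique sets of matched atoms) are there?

0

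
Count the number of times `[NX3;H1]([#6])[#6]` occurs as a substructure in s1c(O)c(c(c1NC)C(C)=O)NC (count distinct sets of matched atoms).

2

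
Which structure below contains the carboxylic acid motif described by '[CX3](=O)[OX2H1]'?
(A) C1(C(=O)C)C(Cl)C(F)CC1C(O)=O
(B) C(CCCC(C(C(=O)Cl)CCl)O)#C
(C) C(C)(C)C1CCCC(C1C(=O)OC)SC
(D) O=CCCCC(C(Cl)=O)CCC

A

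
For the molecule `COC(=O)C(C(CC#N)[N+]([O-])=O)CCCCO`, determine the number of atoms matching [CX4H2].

5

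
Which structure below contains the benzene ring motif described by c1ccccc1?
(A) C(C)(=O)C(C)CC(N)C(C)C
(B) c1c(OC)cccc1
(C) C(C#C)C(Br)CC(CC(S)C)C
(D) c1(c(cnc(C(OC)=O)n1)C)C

B

c1ccccc1 describes six aromatic carbons in a ring (a benzene ring).
(A) has a methyl group (-CH3) but no six-membered all-carbon aromatic ring is present.
(B) contains the required atom environment, so the pattern matches.
(C) has a methyl group (-CH3) but no six-membered all-carbon aromatic ring is present.
(D) has a methyl group (-CH3) but no six-membered all-carbon aromatic ring is present.
So the answer is (B).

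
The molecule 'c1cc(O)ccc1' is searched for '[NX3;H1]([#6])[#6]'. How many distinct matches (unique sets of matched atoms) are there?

0

[NX3;H1]([#6])[#6] is the SMARTS for a secondary amine: a trivalent nitrogen with one H, bonded to two carbons.
No fragment in the molecule satisfies every constraint, giving 0 matches.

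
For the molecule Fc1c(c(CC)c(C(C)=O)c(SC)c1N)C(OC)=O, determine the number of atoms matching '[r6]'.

6

The query [r6] means: r6 matches atoms in a six-membered ring.
Check the 19 heavy atoms by environment: 6× c (aromatic, in 6-ring) → match; 1× F (acyclic) → no; 7× C (acyclic) → no; 3× O (acyclic) → no; 1× S (acyclic) → no; 1× N (acyclic) → no.
That gives 6 matching atoms.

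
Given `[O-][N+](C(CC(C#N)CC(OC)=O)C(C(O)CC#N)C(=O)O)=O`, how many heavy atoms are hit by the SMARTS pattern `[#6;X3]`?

2

The query [#6;X3] means: any carbon (aromatic or not) with three total connections.
Check the 22 heavy atoms by environment: 8× C (X4) → no; 2× C (X3) → match; 3× O (X1) → no; 3× O (X2) → no; 2× C (X2) → no; 2× N (X1) → no; 1× N (charge +1, X3) → no; 1× O (charge -1, X1) → no.
That gives 2 matching atoms.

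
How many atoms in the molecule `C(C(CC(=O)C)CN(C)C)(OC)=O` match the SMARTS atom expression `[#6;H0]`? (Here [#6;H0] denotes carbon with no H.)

Check the 13 heavy atoms by environment: 2× C (H2) → no; 1× C (H1) → no; 2× C (H0) → match; 3× O (H0) → no; 4× C (H3) → no; 1× N (H0) → no.
That gives 2 matching atoms.

2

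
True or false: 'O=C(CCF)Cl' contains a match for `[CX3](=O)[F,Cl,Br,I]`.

True

The pattern [CX3](=O)[F,Cl,Br,I] describes a carbonyl carbon bonded to a halogen — an acyl halide.
The molecule carries an acyl chloride (-C(=O)Cl), whose atoms satisfy every constraint of the query, so the pattern matches.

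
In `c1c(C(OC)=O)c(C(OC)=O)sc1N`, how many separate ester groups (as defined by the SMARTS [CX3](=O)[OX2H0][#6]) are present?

2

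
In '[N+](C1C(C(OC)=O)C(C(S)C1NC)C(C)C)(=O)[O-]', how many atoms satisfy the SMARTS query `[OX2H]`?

0

The query [OX2H] means: aliphatic oxygen with two connections, one of which is H — an -OH oxygen.
Check the 18 heavy atoms by environment: 6× C (H1, X4) → no; 1× S (H1, X2) → no; 4× C (H3, X4) → no; 1× N (H1, X3) → no; 1× N (charge +1, H0, X3) → no; 1× O (charge -1, H0, X1) → no; 2× O (H0, X1) → no; 1× C (H0, X3) → no; 1× O (H0, X2) → no.
No environment satisfies the query, so 0 matching atoms.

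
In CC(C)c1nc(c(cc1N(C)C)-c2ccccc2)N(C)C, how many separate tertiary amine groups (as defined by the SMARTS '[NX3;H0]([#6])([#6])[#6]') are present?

[NX3;H0]([#6])([#6])[#6] is the SMARTS for a tertiary amine: a trivalent nitrogen with no H, bonded to three carbons.
The molecule carries 2 separate instances of a dimethylamino group (-N(CH3)2) meeting every constraint; each maps to a distinct set of atoms, giving 2 matches.

2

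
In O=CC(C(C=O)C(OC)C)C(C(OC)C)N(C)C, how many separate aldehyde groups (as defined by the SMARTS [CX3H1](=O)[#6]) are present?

[CX3H1](=O)[#6] is the SMARTS for an aldehyde: an sp2 carbon with one H, double-bonded to O and single-bonded to carbon.
The molecule carries 2 separate instances of an aldehyde (-CHO) meeting every constraint; each maps to a distinct set of atoms, giving 2 matches.

2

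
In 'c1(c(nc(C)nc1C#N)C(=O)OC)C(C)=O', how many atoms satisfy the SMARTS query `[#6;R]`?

4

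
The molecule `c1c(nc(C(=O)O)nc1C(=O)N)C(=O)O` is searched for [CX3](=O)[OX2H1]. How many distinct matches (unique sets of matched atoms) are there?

[CX3](=O)[OX2H1] is the SMARTS for a carboxylic acid: an sp2 carbon double-bonded to O and single-bonded to an -OH oxygen.
The molecule carries 2 separate instances of a carboxylic acid group (-C(=O)OH) meeting every constraint; each maps to a distinct set of atoms, giving 2 matches.

2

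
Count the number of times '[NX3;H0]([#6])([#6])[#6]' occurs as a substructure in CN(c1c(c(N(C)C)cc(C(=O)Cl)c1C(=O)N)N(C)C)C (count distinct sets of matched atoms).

[NX3;H0]([#6])([#6])[#6] is the SMARTS for a tertiary amine: a trivalent nitrogen with no H, bonded to three carbons.
The molecule carries 3 separate instances of a dimethylamino group (-N(CH3)2) meeting every constraint; each maps to a distinct set of atoms, giving 3 matches.

3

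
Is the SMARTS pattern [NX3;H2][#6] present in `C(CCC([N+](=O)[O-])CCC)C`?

No

The pattern [NX3;H2][#6] describes a trivalent nitrogen with two H attached to carbon — a primary amine.
The closest candidate here is a nitro group (-[N+](=O)[O-]), but the nitrogen is [N+] with no H, not NX3H2. No other fragment satisfies the full query, so there is no match.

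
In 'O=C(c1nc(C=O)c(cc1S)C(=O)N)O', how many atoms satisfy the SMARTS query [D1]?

6

The query [D1] means: atom with exactly one heavy-atom neighbour (degree 1).
Check the 15 heavy atoms by environment: 1× n (aromatic, D2) → no; 4× c (aromatic, D3) → no; 1× c (aromatic, D2) → no; 1× C (D2) → no; 4× O (D1) → match; 1× S (D1) → match; 2× C (D3) → no; 1× N (D1) → match.
Summing the matching environments: 4 + 1 + 1 = 6 matching atoms.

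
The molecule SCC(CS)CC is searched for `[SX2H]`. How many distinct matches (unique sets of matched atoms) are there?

[SX2H] is the SMARTS for a thiol: an aliphatic sulfur with two connections, one being H.
The molecule carries 2 separate instances of a thiol (-SH) meeting every constraint; each maps to a distinct set of atoms, giving 2 matches.

2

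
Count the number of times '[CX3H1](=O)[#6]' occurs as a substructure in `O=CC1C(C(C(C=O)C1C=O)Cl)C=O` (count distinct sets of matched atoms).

[CX3H1](=O)[#6] is the SMARTS for an aldehyde: an sp2 carbon with one H, double-bonded to O and single-bonded to carbon.
The molecule carries 4 separate instances of an aldehyde (-CHO) meeting every constraint; each maps to a distinct set of atoms, giving 4 matches.

4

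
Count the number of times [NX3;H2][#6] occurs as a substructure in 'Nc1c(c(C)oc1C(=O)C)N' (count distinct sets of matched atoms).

2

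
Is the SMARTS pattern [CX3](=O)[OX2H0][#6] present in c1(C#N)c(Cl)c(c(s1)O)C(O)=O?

The pattern [CX3](=O)[OX2H0][#6] describes a carbonyl carbon bonded to an oxygen that is itself bonded to carbon (no H on that O) — an ester.
The closest candidate here is a carboxylic acid group (-C(=O)OH), but the singly-bonded O carries H (OX2H1, not H0). No other fragment satisfies the full query, so there is no match.

No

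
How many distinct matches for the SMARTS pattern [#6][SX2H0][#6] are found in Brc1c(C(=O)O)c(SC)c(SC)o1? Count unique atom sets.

2

[#6][SX2H0][#6] is the SMARTS for a thioether: an aliphatic sulfur bridging two carbons with no H on the sulfur.
The molecule carries 2 separate instances of a methylthio ether (-SCH3) meeting every constraint; each maps to a distinct set of atoms, giving 2 matches.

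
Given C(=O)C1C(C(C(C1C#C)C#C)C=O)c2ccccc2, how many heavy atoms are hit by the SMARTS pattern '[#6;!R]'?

6

Check the 19 heavy atoms by environment: 5× C (in 5-ring) → no; 6× C (acyclic) → match; 2× O (acyclic) → no; 6× c (aromatic, in 6-ring) → no.
That gives 6 matching atoms.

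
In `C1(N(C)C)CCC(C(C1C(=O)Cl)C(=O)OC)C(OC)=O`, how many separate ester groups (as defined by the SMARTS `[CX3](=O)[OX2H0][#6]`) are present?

[CX3](=O)[OX2H0][#6] is the SMARTS for an ester: a carbonyl carbon bonded to an oxygen that is itself bonded to carbon (no H on that O).
The molecule carries 2 separate instances of a methyl-ester group (-C(=O)OCH3) meeting every constraint; each maps to a distinct set of atoms, giving 2 matches.

2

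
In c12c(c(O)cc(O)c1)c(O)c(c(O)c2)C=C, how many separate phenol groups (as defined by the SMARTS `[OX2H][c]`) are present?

[OX2H][c] is the SMARTS for a phenol: a hydroxyl oxygen attached to an aromatic carbon.
The molecule carries 4 separate instances of a hydroxyl group (-OH) meeting every constraint; each maps to a distinct set of atoms, giving 4 matches.

4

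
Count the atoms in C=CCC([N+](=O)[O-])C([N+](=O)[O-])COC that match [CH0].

The query [CH0] means: aliphatic carbon with no attached hydrogen.
Check the 14 heavy atoms by environment: 3× C (H2) → no; 3× C (H1) → no; 3× O (H0) → no; 1× C (H3) → no; 2× N (charge +1, H0) → no; 2× O (charge -1, H0) → no.
No environment satisfies the query, so 0 matching atoms.

0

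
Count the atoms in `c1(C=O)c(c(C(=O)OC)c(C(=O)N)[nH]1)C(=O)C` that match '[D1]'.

7

The query [D1] means: atom with exactly one heavy-atom neighbour (degree 1).
Check the 17 heavy atoms by environment: 1× n (aromatic, D2) → no; 4× c (aromatic, D3) → no; 3× C (D3) → no; 4× O (D1) → match; 1× N (D1) → match; 2× C (D1) → match; 1× C (D2) → no; 1× O (D2) → no.
Summing the matching environments: 4 + 1 + 2 = 7 matching atoms.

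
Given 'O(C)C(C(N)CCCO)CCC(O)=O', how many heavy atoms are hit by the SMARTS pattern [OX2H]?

2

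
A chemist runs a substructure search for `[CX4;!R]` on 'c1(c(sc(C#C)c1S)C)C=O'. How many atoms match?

1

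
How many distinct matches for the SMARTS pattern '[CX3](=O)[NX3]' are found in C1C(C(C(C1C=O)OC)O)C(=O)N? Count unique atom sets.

1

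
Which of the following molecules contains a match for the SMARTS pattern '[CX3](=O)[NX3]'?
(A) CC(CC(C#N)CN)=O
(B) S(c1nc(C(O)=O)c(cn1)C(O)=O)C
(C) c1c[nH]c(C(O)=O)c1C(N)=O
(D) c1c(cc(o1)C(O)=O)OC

[CX3](=O)[NX3] describes a carbonyl carbon bonded to a trivalent nitrogen (an amide).
(A) has a nitrile (-C#N) but the nitrile N is NX1 (triple-bonded), not NX3.
(B) has a carboxylic acid group (-C(=O)OH) but the carbonyl is bonded to O, not to an NX3 nitrogen.
(C) contains a primary amide (-C(=O)NH2), which satisfies every atom and bond constraint.
(D) has a carboxylic acid group (-C(=O)OH) but the carbonyl is bonded to O, not to an NX3 nitrogen.
So the answer is (C).

C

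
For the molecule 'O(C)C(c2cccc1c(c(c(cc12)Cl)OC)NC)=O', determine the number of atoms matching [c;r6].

10

The query [c;r6] means: aromatic carbon that belongs to a six-membered ring.
Check the 19 heavy atoms by environment: 10× c (aromatic, in 6-ring) → match; 1× N (acyclic) → no; 4× C (acyclic) → no; 1× Cl (acyclic) → no; 3× O (acyclic) → no.
That gives 10 matching atoms.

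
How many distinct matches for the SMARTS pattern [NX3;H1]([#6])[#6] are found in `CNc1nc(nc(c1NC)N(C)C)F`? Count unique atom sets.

[NX3;H1]([#6])[#6] is the SMARTS for a secondary amine: a trivalent nitrogen with one H, bonded to two carbons.
The molecule carries 2 separate instances of an N-methylamino group (-NHCH3) meeting every constraint; each maps to a distinct set of atoms, giving 2 matches.

2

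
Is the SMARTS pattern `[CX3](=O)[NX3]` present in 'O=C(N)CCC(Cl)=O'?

Yes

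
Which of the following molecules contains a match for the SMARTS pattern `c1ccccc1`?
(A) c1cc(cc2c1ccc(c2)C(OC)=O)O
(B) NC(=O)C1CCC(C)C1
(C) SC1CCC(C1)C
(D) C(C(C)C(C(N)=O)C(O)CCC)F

A

c1ccccc1 describes six aromatic carbons in a ring (a benzene ring).
(A) contains the required atom environment, so the pattern matches.
(B) has a methyl group (-CH3) but no six-membered all-carbon aromatic ring is present.
(C) has a methyl group (-CH3) but no six-membered all-carbon aromatic ring is present.
(D) has a methyl group (-CH3) but no six-membered all-carbon aromatic ring is present.
So the answer is (A).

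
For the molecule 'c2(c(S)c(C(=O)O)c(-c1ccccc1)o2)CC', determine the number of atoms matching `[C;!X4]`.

The query [C;!X4] means: aliphatic carbon that does not have four total connections.
Check the 17 heavy atoms by environment: 1× o (aromatic, X2) → no; 10× c (aromatic, X3) → no; 1× S (X2) → no; 1× C (X3) → match; 1× O (X1) → no; 1× O (X2) → no; 2× C (X4) → no.
That gives 1 matching atom.

1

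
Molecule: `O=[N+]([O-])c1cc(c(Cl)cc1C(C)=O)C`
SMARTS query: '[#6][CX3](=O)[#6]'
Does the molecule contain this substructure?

The pattern [#6][CX3](=O)[#6] describes a carbonyl carbon (no H) flanked by two carbons — a ketone.
The molecule carries an acetyl/ketone group (-C(=O)CH3), whose atoms satisfy every constraint of the query, so the pattern matches.

Yes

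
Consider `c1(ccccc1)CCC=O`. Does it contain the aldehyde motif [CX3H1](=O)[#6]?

Yes

The pattern [CX3H1](=O)[#6] describes an sp2 carbon with one H, double-bonded to O and single-bonded to carbon — an aldehyde.
The molecule carries an aldehyde (-CHO), whose atoms satisfy every constraint of the query, so the pattern matches.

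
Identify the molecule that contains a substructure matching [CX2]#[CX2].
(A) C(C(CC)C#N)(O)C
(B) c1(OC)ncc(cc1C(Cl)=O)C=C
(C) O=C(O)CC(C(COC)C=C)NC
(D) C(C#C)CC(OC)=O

[CX2]#[CX2] describes a carbon-carbon triple bond (an alkyne).
(A) has a nitrile (-C#N) but the triple bond is C#N, not C#C.
(B) has a vinyl group (-CH=CH2) but the C=C is a double bond; both carbons are CX3, not CX2.
(C) has a vinyl group (-CH=CH2) but the C=C is a double bond; both carbons are CX3, not CX2.
(D) contains an ethynyl group (-C#CH), which satisfies every atom and bond constraint.
So the answer is (D).

D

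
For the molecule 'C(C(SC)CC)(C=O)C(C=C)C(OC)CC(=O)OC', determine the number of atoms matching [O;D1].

2

The query [O;D1] means: aliphatic oxygen bonded to exactly one heavy atom.
Check the 19 heavy atoms by environment: 4× C (D2) → no; 5× C (D3) → no; 2× O (D1) → match; 2× O (D2) → no; 5× C (D1) → no; 1× S (D2) → no.
That gives 2 matching atoms.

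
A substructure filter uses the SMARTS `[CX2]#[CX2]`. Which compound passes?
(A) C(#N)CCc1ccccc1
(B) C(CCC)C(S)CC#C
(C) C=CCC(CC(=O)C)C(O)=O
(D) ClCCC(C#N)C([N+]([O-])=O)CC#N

B

[CX2]#[CX2] describes a carbon-carbon triple bond (an alkyne).
(A) has a nitrile (-C#N) but the triple bond is C#N, not C#C.
(B) contains an ethynyl group (-C#CH), which satisfies every atom and bond constraint.
(C) has a vinyl group (-CH=CH2) but the C=C is a double bond; both carbons are CX3, not CX2.
(D) has a nitrile (-C#N) but the triple bond is C#N, not C#C.
So the answer is (B).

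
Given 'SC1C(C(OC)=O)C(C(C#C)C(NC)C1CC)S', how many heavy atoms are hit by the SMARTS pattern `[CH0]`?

The query [CH0] means: aliphatic carbon with no attached hydrogen.
Check the 18 heavy atoms by environment: 7× C (H1) → no; 2× C (H0) → match; 2× O (H0) → no; 3× C (H3) → no; 1× N (H1) → no; 1× C (H2) → no; 2× S (H1) → no.
That gives 2 matching atoms.

2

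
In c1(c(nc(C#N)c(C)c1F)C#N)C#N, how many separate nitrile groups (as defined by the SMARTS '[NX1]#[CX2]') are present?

[NX1]#[CX2] is the SMARTS for a nitrile: a nitrogen triple-bonded to a two-connected carbon.
The molecule carries 3 separate instances of a nitrile (-C#N) meeting every constraint; each maps to a distinct set of atoms, giving 3 matches.

3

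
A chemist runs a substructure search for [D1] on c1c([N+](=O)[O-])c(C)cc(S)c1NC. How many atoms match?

5

Check the 13 heavy atoms by environment: 4× c (aromatic, D3) → no; 2× c (aromatic, D2) → no; 1× N (D2) → no; 2× C (D1) → match; 1× S (D1) → match; 1× N (charge +1, D3) → no; 1× O (charge -1, D1) → match; 1× O (D1) → match.
Summing the matching environments: 2 + 1 + 1 + 1 = 5 matching atoms.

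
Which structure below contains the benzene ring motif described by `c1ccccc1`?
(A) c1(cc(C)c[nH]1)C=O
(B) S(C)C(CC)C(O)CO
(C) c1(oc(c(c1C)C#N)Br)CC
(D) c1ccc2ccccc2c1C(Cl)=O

c1ccccc1 describes six aromatic carbons in a ring (a benzene ring).
(A) has a methyl group (-CH3) but no six-membered all-carbon aromatic ring is present.
(B) has a methyl group (-CH3) but no six-membered all-carbon aromatic ring is present.
(C) has a methyl group (-CH3) but no six-membered all-carbon aromatic ring is present.
(D) contains the required atom environment, so the pattern matches.
So the answer is (D).

D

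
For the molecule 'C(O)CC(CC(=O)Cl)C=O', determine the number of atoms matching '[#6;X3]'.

2

The query [#6;X3] means: any carbon (aromatic or not) with three total connections.
Check the 10 heavy atoms by environment: 4× C (X4) → no; 1× O (X2) → no; 2× C (X3) → match; 2× O (X1) → no; 1× Cl (X1) → no.
That gives 2 matching atoms.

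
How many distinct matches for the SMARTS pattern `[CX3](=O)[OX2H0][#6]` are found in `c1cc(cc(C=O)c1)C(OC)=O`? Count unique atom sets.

1

[CX3](=O)[OX2H0][#6] is the SMARTS for an ester: a carbonyl carbon bonded to an oxygen that is itself bonded to carbon (no H on that O).
Exactly one fragment in the molecule meets all constraints, giving 1 match.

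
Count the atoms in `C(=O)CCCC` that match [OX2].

0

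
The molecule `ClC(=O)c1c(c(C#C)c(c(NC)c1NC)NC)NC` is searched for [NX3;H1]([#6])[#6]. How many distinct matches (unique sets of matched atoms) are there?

4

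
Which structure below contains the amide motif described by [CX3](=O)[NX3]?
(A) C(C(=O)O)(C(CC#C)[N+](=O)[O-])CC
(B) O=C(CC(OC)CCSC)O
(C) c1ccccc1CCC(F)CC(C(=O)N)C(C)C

[CX3](=O)[NX3] describes a carbonyl carbon bonded to a trivalent nitrogen (an amide).
(A) has a carboxylic acid group (-C(=O)OH) but the carbonyl is bonded to O, not to an NX3 nitrogen.
(B) has a carboxylic acid group (-C(=O)OH) but the carbonyl is bonded to O, not to an NX3 nitrogen.
(C) contains a primary amide (-C(=O)NH2), which satisfies every atom and bond constraint.
So the answer is (C).

C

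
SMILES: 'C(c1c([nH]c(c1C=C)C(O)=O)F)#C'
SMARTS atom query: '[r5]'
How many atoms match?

5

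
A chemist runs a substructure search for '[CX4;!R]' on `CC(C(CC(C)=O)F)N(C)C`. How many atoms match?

7

The query [CX4;!R] means: aliphatic carbon with four total connections, not in a ring.
Check the 11 heavy atoms by environment: 7× C (X4, acyclic) → match; 1× C (X3, acyclic) → no; 1× O (X1, acyclic) → no; 1× N (X3, acyclic) → no; 1× F (X1, acyclic) → no.
That gives 7 matching atoms.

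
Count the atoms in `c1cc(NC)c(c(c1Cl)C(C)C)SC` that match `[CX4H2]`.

0

The query [CX4H2] means: sp3 carbon (X4) with exactly two hydrogens.
Check the 14 heavy atoms by environment: 2× c (aromatic, H1, X3) → no; 4× c (aromatic, H0, X3) → no; 1× S (H0, X2) → no; 4× C (H3, X4) → no; 1× C (H1, X4) → no; 1× Cl (H0, X1) → no; 1× N (H1, X3) → no.
No environment satisfies the query, so 0 matching atoms.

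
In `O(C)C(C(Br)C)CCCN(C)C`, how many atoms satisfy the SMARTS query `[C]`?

Check the 12 heavy atoms by environment: 9× C → match; 1× O → no; 1× Br → no; 1× N → no.
That gives 9 matching atoms.

9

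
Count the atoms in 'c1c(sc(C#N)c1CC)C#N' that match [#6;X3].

The query [#6;X3] means: any carbon (aromatic or not) with three total connections.
Check the 11 heavy atoms by environment: 1× s (aromatic, X2) → no; 4× c (aromatic, X3) → match; 2× C (X2) → no; 2× N (X1) → no; 2× C (X4) → no.
That gives 4 matching atoms.

4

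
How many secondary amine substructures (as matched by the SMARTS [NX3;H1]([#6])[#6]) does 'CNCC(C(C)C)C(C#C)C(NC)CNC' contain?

[NX3;H1]([#6])[#6] is the SMARTS for a secondary amine: a trivalent nitrogen with one H, bonded to two carbons.
The molecule carries 3 separate instances of an N-methylamino group (-NHCH3) meeting every constraint; each maps to a distinct set of atoms, giving 3 matches.

3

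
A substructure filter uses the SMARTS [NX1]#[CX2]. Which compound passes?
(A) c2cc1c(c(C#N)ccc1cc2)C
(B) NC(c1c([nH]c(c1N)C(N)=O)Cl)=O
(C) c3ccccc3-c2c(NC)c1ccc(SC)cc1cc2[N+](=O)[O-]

[NX1]#[CX2] describes a nitrogen triple-bonded to a two-connected carbon (a nitrile).
(A) contains a nitrile (-C#N), which satisfies every atom and bond constraint.
(B) has a primary amide (-C(=O)NH2) but the nitrogen is NX3, not NX1.
(C) has a nitro group (-[N+](=O)[O-]) but there is no C#N triple bond.
So the answer is (A).

A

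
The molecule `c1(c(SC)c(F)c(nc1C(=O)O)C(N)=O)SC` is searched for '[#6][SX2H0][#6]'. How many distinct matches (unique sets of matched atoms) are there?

[#6][SX2H0][#6] is the SMARTS for a thioether: an aliphatic sulfur bridging two carbons with no H on the sulfur.
The molecule carries 2 separate instances of a methylthio ether (-SCH3) meeting every constraint; each maps to a distinct set of atoms, giving 2 matches.

2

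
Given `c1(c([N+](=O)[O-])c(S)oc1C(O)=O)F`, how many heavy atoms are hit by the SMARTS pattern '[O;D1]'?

4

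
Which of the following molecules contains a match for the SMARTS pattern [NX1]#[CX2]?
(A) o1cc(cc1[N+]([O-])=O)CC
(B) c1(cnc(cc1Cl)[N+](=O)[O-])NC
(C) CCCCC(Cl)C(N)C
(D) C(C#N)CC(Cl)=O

[NX1]#[CX2] describes a nitrogen triple-bonded to a two-connected carbon (a nitrile).
(A) has a nitro group (-[N+](=O)[O-]) but there is no C#N triple bond.
(B) has a nitro group (-[N+](=O)[O-]) but there is no C#N triple bond.
(C) has a primary amino group (-NH2) but the nitrogen is NX3 (three connections), not NX1 triple-bonded.
(D) contains a nitrile (-C#N), which satisfies every atom and bond constraint.
So the answer is (D).

D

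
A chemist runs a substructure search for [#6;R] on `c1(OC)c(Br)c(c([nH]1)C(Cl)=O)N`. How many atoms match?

The query [#6;R] means: carbon that is part of a ring.
Check the 12 heavy atoms by environment: 1× n (aromatic, in 5-ring) → no; 4× c (aromatic, in 5-ring) → match; 1× N (acyclic) → no; 2× C (acyclic) → no; 2× O (acyclic) → no; 1× Cl (acyclic) → no; 1× Br (acyclic) → no.
That gives 4 matching atoms.

4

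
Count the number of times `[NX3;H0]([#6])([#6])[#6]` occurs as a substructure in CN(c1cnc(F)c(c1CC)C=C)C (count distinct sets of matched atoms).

1

[NX3;H0]([#6])([#6])[#6] is the SMARTS for a tertiary amine: a trivalent nitrogen with no H, bonded to three carbons.
Exactly one fragment in the molecule meets all constraints, giving 1 match.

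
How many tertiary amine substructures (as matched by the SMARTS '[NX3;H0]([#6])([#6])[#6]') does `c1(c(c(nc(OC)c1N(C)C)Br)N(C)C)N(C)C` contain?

3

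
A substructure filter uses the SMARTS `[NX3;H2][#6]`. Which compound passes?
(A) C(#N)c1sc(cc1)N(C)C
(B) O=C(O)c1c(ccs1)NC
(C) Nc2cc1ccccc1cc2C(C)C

C

[NX3;H2][#6] describes a trivalent nitrogen with two H attached to carbon (a primary amine).
(A) has a dimethylamino group (-N(CH3)2) but the nitrogen has H0, not H2.
(B) has an N-methylamino group (-NHCH3) but the nitrogen bears two carbons and only one H (H1), not H2.
(C) contains a primary amino group (-NH2), which satisfies every atom and bond constraint.
So the answer is (C).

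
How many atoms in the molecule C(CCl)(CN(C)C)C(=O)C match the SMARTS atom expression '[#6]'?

7

Check the 10 heavy atoms by environment: 7× C → match; 1× Cl → no; 1× N → no; 1× O → no.
That gives 7 matching atoms.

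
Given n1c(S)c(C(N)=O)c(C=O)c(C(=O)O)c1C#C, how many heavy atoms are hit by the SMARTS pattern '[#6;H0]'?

8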